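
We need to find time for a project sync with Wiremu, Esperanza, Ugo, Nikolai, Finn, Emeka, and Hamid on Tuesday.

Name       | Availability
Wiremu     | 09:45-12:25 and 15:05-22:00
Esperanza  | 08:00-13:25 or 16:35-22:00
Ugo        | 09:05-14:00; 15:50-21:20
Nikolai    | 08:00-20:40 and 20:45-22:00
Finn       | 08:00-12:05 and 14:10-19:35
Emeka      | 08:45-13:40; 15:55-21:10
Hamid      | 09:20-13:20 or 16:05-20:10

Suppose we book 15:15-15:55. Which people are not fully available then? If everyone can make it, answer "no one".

Emeka, Esperanza, Hamid, Ugo

Wiremu: free for 15:15-15:55. Esperanza: not fully free for 15:15-15:55. Ugo: not fully free for 15:15-15:55. Nikolai: free for 15:15-15:55. Finn: free for 15:15-15:55. Emeka: not fully free for 15:15-15:55. Hamid: not fully free for 15:15-15:55.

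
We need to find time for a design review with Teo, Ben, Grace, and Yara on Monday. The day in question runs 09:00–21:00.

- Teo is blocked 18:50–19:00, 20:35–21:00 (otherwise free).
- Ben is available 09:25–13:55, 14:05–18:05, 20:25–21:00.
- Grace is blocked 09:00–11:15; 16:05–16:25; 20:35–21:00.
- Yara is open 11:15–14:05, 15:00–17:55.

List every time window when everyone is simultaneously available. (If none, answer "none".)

Teo free: 09:00-18:50, 19:00-20:35 (invert busy blocks within the working day).
Ben free: 09:25-13:55, 14:05-18:05, 20:25-21:00.
Grace free: 11:15-16:05, 16:25-20:35 (invert busy blocks within the working day).
Yara free: 11:15-14:05, 15:00-17:55.
Teo ∩ Ben: 09:25-13:55, 14:05-18:05, 20:25-20:35.
Teo ∩ Ben ∩ Grace: 11:15-13:55, 14:05-16:05, 16:25-18:05, 20:25-20:35.
Teo ∩ Ben ∩ Grace ∩ Yara: 11:15-13:55, 15:00-16:05, 16:25-17:55.
Those are the intersection windows.

11:15-13:55, 15:00-16:05, 16:25-17:55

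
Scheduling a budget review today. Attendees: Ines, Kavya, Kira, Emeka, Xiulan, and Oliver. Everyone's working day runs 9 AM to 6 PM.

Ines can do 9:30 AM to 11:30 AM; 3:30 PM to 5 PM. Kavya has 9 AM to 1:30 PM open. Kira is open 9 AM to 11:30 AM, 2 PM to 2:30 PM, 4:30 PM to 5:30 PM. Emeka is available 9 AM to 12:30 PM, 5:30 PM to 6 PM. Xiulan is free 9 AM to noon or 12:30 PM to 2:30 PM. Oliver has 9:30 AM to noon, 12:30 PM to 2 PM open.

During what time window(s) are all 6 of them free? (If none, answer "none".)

09:30-11:30

Ines ∩ Kavya: 09:30-11:30.
Ines ∩ Kavya ∩ Kira: 09:30-11:30.
Ines ∩ Kavya ∩ Kira ∩ Emeka: 09:30-11:30.
Ines ∩ Kavya ∩ Kira ∩ Emeka ∩ Xiulan: 09:30-11:30.
Ines ∩ Kavya ∩ Kira ∩ Emeka ∩ Xiulan ∩ Oliver: 09:30-11:30.
Those are the intersection windows.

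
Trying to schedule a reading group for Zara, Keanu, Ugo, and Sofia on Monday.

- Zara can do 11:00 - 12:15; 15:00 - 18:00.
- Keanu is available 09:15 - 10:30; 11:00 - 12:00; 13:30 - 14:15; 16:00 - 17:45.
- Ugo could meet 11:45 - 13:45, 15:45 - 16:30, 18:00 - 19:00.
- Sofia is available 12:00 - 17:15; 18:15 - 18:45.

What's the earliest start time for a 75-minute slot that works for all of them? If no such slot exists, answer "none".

Zara ∩ Keanu: 11:00-12:00, 16:00-17:45.
Zara ∩ Keanu ∩ Ugo: 11:45-12:00, 16:00-16:30.
Zara ∩ Keanu ∩ Ugo ∩ Sofia: 16:00-16:30.
No common window is at least 75 minutes long.

none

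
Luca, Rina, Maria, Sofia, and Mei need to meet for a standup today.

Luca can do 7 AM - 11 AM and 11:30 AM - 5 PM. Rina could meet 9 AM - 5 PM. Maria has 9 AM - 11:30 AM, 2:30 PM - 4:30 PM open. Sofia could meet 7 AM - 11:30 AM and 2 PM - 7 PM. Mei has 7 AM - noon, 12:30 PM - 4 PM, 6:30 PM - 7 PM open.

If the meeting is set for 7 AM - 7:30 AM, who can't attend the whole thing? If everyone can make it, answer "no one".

Luca: free for 07:00-07:30. Rina: not fully free for 07:00-07:30. Maria: not fully free for 07:00-07:30. Sofia: free for 07:00-07:30. Mei: free for 07:00-07:30.

Maria, Rina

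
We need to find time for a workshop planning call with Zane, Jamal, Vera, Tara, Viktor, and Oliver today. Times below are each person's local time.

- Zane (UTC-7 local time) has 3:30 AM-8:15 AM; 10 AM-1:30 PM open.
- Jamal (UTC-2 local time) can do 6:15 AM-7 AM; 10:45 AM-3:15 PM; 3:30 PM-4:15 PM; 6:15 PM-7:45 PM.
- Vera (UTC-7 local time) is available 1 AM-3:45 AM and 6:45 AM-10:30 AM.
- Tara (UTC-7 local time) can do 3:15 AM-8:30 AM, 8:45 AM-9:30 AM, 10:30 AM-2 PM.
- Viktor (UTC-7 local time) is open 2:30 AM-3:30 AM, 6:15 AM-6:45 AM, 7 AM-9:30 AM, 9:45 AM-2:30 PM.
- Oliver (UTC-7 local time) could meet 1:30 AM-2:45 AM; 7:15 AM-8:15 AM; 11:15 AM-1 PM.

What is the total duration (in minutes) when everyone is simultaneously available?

Zane in UTC: 10:30-15:15, 17:00-20:30 (add 7h to convert from UTC-7).
Jamal in UTC: 08:15-09:00, 12:45-17:15, 17:30-18:15, 20:15-21:45 (add 2h to convert from UTC-2).
Vera in UTC: 08:00-10:45, 13:45-17:30 (add 7h to convert from UTC-7).
Tara in UTC: 10:15-15:30, 15:45-16:30, 17:30-21:00 (add 7h to convert from UTC-7).
Viktor in UTC: 09:30-10:30, 13:15-13:45, 14:00-16:30, 16:45-21:30 (add 7h to convert from UTC-7).
Oliver in UTC: 08:30-09:45, 14:15-15:15, 18:15-20:00 (add 7h to convert from UTC-7).
Zane ∩ Jamal: 12:45-15:15, 17:00-17:15, 17:30-18:15, 20:15-20:30.
Zane ∩ Jamal ∩ Vera: 13:45-15:15, 17:00-17:15.
Zane ∩ Jamal ∩ Vera ∩ Tara: 13:45-15:15.
Zane ∩ Jamal ∩ Vera ∩ Tara ∩ Viktor: 14:00-15:15.
Zane ∩ Jamal ∩ Vera ∩ Tara ∩ Viktor ∩ Oliver: 14:15-15:15.
That's a single block of 60 minutes.

60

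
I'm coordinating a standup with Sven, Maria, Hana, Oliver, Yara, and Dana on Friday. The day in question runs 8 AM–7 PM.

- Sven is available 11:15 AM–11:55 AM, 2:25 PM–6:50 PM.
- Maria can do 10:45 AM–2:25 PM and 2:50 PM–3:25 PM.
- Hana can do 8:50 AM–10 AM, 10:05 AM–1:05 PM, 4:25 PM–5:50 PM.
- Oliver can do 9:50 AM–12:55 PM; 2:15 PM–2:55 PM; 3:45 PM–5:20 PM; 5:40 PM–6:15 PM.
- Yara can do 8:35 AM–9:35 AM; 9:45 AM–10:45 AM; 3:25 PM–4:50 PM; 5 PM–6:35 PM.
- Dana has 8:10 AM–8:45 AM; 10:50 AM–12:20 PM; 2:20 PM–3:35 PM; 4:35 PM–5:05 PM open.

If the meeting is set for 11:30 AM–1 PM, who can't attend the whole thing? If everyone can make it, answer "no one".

Sven: not fully free for 11:30-13:00. Maria: free for 11:30-13:00. Hana: free for 11:30-13:00. Oliver: not fully free for 11:30-13:00. Yara: not fully free for 11:30-13:00. Dana: not fully free for 11:30-13:00.

Dana, Oliver, Sven, Yara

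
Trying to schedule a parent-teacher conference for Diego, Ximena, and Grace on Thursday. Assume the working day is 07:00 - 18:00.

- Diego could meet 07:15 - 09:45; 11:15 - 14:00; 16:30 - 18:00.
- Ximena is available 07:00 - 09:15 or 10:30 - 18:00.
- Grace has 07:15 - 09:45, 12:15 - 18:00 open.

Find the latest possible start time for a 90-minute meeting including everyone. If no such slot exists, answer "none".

16:30

Diego ∩ Ximena: 07:15-09:15, 11:15-14:00, 16:30-18:00.
Diego ∩ Ximena ∩ Grace: 07:15-09:15, 12:15-14:00, 16:30-18:00.
The last common window of at least 90 minutes is 16:30-18:00; a 90-minute meeting can start as late as 16:30 and still end by 18:00.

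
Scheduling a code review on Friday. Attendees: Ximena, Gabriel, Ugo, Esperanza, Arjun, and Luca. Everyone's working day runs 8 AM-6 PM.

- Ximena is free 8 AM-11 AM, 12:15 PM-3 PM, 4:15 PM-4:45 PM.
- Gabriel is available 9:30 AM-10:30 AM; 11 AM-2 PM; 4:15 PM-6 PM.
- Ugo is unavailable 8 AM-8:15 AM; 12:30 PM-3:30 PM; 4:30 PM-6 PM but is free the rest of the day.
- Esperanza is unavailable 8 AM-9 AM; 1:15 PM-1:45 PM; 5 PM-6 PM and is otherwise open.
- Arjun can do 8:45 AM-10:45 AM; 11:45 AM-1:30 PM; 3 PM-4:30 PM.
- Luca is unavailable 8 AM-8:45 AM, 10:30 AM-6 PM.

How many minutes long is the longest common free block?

Ximena free: 08:00-11:00, 12:15-15:00, 16:15-16:45.
Gabriel free: 09:30-10:30, 11:00-14:00, 16:15-18:00.
Ugo free: 08:15-12:30, 15:30-16:30 (invert busy blocks within the working day).
Esperanza free: 09:00-13:15, 13:45-17:00 (invert busy blocks within the working day).
Arjun free: 08:45-10:45, 11:45-13:30, 15:00-16:30.
Luca free: 08:45-10:30 (invert busy blocks within the working day).
Ximena ∩ Gabriel: 09:30-10:30, 12:15-14:00, 16:15-16:45.
Ximena ∩ Gabriel ∩ Ugo: 09:30-10:30, 12:15-12:30, 16:15-16:30.
Ximena ∩ Gabriel ∩ Ugo ∩ Esperanza: 09:30-10:30, 12:15-12:30, 16:15-16:30.
Ximena ∩ Gabriel ∩ Ugo ∩ Esperanza ∩ Arjun: 09:30-10:30, 12:15-12:30, 16:15-16:30.
Ximena ∩ Gabriel ∩ Ugo ∩ Esperanza ∩ Arjun ∩ Luca: 09:30-10:30.
The longest is 09:30-10:30 at 60 minutes.

60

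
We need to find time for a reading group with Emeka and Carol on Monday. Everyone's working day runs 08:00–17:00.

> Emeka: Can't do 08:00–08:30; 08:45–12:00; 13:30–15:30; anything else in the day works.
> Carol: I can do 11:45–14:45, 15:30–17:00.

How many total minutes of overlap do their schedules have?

Emeka free: 08:30-08:45, 12:00-13:30, 15:30-17:00 (invert busy blocks within the working day).
Carol free: 11:45-14:45, 15:30-17:00.
Emeka ∩ Carol: 12:00-13:30, 15:30-17:00.
Those are the intersection windows.
Summing the common windows: 90 + 90 = 180 minutes.

180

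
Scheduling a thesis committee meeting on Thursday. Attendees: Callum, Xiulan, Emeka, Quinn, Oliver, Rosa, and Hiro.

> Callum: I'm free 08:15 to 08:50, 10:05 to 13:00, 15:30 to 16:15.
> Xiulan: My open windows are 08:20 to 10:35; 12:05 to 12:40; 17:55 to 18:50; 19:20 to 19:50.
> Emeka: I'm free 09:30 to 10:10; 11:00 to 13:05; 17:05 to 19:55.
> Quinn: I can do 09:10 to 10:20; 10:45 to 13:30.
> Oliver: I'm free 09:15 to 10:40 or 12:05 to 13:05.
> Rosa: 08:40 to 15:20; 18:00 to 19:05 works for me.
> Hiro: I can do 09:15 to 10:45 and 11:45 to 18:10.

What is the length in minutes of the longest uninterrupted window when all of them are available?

35

Callum ∩ Xiulan: 08:20-08:50, 10:05-10:35, 12:05-12:40.
Callum ∩ Xiulan ∩ Emeka: 10:05-10:10, 12:05-12:40.
Callum ∩ Xiulan ∩ Emeka ∩ Quinn: 10:05-10:10, 12:05-12:40.
Callum ∩ Xiulan ∩ Emeka ∩ Quinn ∩ Oliver: 10:05-10:10, 12:05-12:40.
Callum ∩ Xiulan ∩ Emeka ∩ Quinn ∩ Oliver ∩ Rosa: 10:05-10:10, 12:05-12:40.
Callum ∩ Xiulan ∩ Emeka ∩ Quinn ∩ Oliver ∩ Rosa ∩ Hiro: 10:05-10:10, 12:05-12:40.
The longest is 12:05-12:40 at 35 minutes.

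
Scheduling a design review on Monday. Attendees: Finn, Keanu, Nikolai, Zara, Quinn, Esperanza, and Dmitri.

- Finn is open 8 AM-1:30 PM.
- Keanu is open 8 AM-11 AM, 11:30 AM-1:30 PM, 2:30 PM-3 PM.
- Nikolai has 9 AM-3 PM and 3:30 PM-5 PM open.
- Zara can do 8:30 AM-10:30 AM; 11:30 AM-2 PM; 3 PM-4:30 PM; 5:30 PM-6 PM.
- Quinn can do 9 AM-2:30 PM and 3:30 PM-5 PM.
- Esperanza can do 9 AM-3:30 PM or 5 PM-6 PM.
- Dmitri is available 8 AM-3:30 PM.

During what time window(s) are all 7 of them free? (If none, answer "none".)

Finn ∩ Keanu: 08:00-11:00, 11:30-13:30.
Finn ∩ Keanu ∩ Nikolai: 09:00-11:00, 11:30-13:30.
Finn ∩ Keanu ∩ Nikolai ∩ Zara: 09:00-10:30, 11:30-13:30.
Finn ∩ Keanu ∩ Nikolai ∩ Zara ∩ Quinn: 09:00-10:30, 11:30-13:30.
Finn ∩ Keanu ∩ Nikolai ∩ Zara ∩ Quinn ∩ Esperanza: 09:00-10:30, 11:30-13:30.
Finn ∩ Keanu ∩ Nikolai ∩ Zara ∩ Quinn ∩ Esperanza ∩ Dmitri: 09:00-10:30, 11:30-13:30.

09:00-10:30, 11:30-13:30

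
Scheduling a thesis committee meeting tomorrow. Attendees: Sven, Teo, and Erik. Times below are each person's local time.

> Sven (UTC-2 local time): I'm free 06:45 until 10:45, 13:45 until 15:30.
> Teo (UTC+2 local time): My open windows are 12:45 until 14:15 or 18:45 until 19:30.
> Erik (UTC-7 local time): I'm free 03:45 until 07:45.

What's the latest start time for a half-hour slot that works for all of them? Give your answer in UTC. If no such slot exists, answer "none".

11:45

Sven in UTC: 08:45-12:45, 15:45-17:30 (add 2h to convert from UTC-2).
Teo in UTC: 10:45-12:15, 16:45-17:30 (subtract 2h to convert from UTC+2).
Erik in UTC: 10:45-14:45 (add 7h to convert from UTC-7).
Sven ∩ Teo: 10:45-12:15, 16:45-17:30.
Sven ∩ Teo ∩ Erik: 10:45-12:15.
Those are the intersection windows.
The last common window of at least 30 minutes is 10:45-12:15; a 30-minute meeting can start as late as 11:45 and still end by 12:15.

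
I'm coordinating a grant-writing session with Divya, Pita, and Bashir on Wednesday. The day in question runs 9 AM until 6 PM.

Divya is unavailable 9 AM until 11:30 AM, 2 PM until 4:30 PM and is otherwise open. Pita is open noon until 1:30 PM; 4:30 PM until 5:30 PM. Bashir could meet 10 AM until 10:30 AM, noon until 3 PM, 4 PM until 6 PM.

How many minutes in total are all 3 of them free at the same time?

150

Divya free: 11:30-14:00, 16:30-18:00 (invert busy blocks within the working day).
Pita free: 12:00-13:30, 16:30-17:30.
Bashir free: 10:00-10:30, 12:00-15:00, 16:00-18:00.
Divya ∩ Pita: 12:00-13:30, 16:30-17:30.
Divya ∩ Pita ∩ Bashir: 12:00-13:30, 16:30-17:30.
So the common availability across everyone is 12:00-13:30, 16:30-17:30.
Summing the common windows: 90 + 60 = 150 minutes.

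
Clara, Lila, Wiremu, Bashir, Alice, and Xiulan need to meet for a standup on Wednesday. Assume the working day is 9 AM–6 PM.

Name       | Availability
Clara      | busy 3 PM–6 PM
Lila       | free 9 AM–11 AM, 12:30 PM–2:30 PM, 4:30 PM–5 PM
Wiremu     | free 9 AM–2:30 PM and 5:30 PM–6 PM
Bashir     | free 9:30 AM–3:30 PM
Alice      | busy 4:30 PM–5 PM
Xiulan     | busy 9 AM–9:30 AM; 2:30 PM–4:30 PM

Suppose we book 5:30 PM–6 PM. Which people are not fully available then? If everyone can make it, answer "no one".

Clara free: 09:00-15:00 (invert busy blocks within the working day).
Lila free: 09:00-11:00, 12:30-14:30, 16:30-17:00.
Wiremu free: 09:00-14:30, 17:30-18:00.
Bashir free: 09:30-15:30.
Alice free: 09:00-16:30, 17:00-18:00 (invert busy blocks within the working day).
Xiulan free: 09:30-14:30, 16:30-18:00 (invert busy blocks within the working day).
Clara: not fully free for 17:30-18:00. Lila: not fully free for 17:30-18:00. Wiremu: free for 17:30-18:00. Bashir: not fully free for 17:30-18:00. Alice: free for 17:30-18:00. Xiulan: free for 17:30-18:00.

Bashir, Clara, Lila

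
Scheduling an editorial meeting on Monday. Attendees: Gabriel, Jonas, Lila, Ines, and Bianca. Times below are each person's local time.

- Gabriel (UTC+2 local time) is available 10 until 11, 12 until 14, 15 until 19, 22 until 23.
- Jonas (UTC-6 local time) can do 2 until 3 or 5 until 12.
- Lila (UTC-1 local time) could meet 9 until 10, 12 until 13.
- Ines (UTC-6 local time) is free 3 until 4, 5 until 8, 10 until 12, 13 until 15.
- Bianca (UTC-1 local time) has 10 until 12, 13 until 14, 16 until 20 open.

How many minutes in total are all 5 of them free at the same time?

0

Gabriel in UTC: 08:00-09:00, 10:00-12:00, 13:00-17:00, 20:00-21:00 (subtract 2h to convert from UTC+2).
Jonas in UTC: 08:00-09:00, 11:00-18:00 (add 6h to convert from UTC-6).
Lila in UTC: 10:00-11:00, 13:00-14:00 (add 1h to convert from UTC-1).
Ines in UTC: 09:00-10:00, 11:00-14:00, 16:00-18:00, 19:00-21:00 (add 6h to convert from UTC-6).
Bianca in UTC: 11:00-13:00, 14:00-15:00, 17:00-21:00 (add 1h to convert from UTC-1).
Gabriel ∩ Jonas: 08:00-09:00, 11:00-12:00, 13:00-17:00.
Gabriel ∩ Jonas ∩ Lila: 13:00-14:00.
Gabriel ∩ Jonas ∩ Lila ∩ Ines: 13:00-14:00.
Gabriel ∩ Jonas ∩ Lila ∩ Ines ∩ Bianca: ∅.
There is no time when everyone is free.
There is no common window, so the total is 0 minutes.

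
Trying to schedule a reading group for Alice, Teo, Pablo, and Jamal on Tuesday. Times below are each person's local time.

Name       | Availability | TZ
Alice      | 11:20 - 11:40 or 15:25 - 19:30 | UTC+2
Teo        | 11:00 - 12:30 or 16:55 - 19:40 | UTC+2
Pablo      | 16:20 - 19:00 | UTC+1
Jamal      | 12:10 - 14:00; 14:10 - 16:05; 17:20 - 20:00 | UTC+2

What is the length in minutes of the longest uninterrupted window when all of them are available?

Alice in UTC: 09:20-09:40, 13:25-17:30 (subtract 2h to convert from UTC+2).
Teo in UTC: 09:00-10:30, 14:55-17:40 (subtract 2h to convert from UTC+2).
Pablo in UTC: 15:20-18:00 (subtract 1h to convert from UTC+1).
Jamal in UTC: 10:10-12:00, 12:10-14:05, 15:20-18:00 (subtract 2h to convert from UTC+2).
Alice ∩ Teo: 09:20-09:40, 14:55-17:30.
Alice ∩ Teo ∩ Pablo: 15:20-17:30.
Alice ∩ Teo ∩ Pablo ∩ Jamal: 15:20-17:30.
The longest is 15:20-17:30 at 130 minutes.

130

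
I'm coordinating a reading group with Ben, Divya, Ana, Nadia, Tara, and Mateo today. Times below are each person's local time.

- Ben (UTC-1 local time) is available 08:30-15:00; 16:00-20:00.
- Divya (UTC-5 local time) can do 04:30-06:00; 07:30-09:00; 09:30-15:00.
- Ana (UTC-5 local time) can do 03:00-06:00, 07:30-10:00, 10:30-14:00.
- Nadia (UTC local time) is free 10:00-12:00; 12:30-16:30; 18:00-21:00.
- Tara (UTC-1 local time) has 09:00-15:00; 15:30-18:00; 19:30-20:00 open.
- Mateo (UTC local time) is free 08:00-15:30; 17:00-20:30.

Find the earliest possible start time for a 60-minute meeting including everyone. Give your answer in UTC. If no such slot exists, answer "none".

10:00

Ben in UTC: 09:30-16:00, 17:00-21:00 (add 1h to convert from UTC-1).
Divya in UTC: 09:30-11:00, 12:30-14:00, 14:30-20:00 (add 5h to convert from UTC-5).
Ana in UTC: 08:00-11:00, 12:30-15:00, 15:30-19:00 (add 5h to convert from UTC-5).
Nadia in UTC: 10:00-12:00, 12:30-16:30, 18:00-21:00.
Tara in UTC: 10:00-16:00, 16:30-19:00, 20:30-21:00 (add 1h to convert from UTC-1).
Mateo in UTC: 08:00-15:30, 17:00-20:30.
Ben ∩ Divya: 09:30-11:00, 12:30-14:00, 14:30-16:00, 17:00-20:00.
Ben ∩ Divya ∩ Ana: 09:30-11:00, 12:30-14:00, 14:30-15:00, 15:30-16:00, 17:00-19:00.
Ben ∩ Divya ∩ Ana ∩ Nadia: 10:00-11:00, 12:30-14:00, 14:30-15:00, 15:30-16:00, 18:00-19:00.
Ben ∩ Divya ∩ Ana ∩ Nadia ∩ Tara: 10:00-11:00, 12:30-14:00, 14:30-15:00, 15:30-16:00, 18:00-19:00.
Ben ∩ Divya ∩ Ana ∩ Nadia ∩ Tara ∩ Mateo: 10:00-11:00, 12:30-14:00, 14:30-15:00, 18:00-19:00.
The first common window of at least 60 minutes is 10:00-11:00, so the earliest start is 10:00.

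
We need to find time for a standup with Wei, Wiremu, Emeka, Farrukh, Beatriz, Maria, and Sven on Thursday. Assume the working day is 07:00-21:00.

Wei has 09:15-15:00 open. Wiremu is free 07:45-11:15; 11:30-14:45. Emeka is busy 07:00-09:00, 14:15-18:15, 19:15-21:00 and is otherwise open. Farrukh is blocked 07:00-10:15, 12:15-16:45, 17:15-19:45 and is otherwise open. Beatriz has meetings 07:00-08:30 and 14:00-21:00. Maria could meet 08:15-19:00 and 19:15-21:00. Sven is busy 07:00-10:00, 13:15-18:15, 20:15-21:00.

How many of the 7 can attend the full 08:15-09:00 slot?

Wei free: 09:15-15:00.
Wiremu free: 07:45-11:15, 11:30-14:45.
Emeka free: 09:00-14:15, 18:15-19:15 (invert busy blocks within the working day).
Farrukh free: 10:15-12:15, 16:45-17:15, 19:45-21:00 (invert busy blocks within the working day).
Beatriz free: 08:30-14:00 (invert busy blocks within the working day).
Maria free: 08:15-19:00, 19:15-21:00.
Sven free: 10:00-13:15, 18:15-20:15 (invert busy blocks within the working day).
Wiremu and Maria can make the full 08:15-09:00 slot — that's 2.

2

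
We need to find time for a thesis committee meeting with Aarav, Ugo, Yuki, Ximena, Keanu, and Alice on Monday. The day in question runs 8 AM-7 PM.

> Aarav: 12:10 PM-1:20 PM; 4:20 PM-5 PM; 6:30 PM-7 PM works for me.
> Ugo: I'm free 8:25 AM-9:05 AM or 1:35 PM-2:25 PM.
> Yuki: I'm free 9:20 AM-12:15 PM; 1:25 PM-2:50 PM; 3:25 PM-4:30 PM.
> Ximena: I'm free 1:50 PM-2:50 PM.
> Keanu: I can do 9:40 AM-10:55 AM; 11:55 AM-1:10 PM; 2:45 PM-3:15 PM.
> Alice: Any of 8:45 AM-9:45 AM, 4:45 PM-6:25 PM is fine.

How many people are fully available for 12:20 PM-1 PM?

Aarav and Keanu can make the full 12:20-13:00 slot — that's 2.

2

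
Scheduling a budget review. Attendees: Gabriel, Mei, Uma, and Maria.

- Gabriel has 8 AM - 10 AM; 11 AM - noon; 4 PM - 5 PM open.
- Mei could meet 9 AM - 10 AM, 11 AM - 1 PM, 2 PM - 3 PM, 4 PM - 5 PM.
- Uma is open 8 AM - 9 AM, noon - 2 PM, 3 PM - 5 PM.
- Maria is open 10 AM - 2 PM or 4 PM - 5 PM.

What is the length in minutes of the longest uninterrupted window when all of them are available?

Gabriel ∩ Mei: 09:00-10:00, 11:00-12:00, 16:00-17:00.
Gabriel ∩ Mei ∩ Uma: 16:00-17:00.
Gabriel ∩ Mei ∩ Uma ∩ Maria: 16:00-17:00.
The longest is 16:00-17:00 at 60 minutes.

60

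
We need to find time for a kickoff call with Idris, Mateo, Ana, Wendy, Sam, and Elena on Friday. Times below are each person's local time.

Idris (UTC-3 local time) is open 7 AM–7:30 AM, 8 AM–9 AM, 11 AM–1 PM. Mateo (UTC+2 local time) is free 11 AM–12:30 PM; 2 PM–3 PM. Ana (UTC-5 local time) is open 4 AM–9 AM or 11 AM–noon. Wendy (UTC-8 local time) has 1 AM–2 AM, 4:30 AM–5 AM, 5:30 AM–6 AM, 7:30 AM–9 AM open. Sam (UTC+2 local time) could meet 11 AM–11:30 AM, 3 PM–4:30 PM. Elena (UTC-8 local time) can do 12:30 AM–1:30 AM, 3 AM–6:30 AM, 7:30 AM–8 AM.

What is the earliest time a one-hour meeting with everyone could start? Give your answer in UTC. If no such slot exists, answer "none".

Idris in UTC: 10:00-10:30, 11:00-12:00, 14:00-16:00 (add 3h to convert from UTC-3).
Mateo in UTC: 09:00-10:30, 12:00-13:00 (subtract 2h to convert from UTC+2).
Ana in UTC: 09:00-14:00, 16:00-17:00 (add 5h to convert from UTC-5).
Wendy in UTC: 09:00-10:00, 12:30-13:00, 13:30-14:00, 15:30-17:00 (add 8h to convert from UTC-8).
Sam in UTC: 09:00-09:30, 13:00-14:30 (subtract 2h to convert from UTC+2).
Elena in UTC: 08:30-09:30, 11:00-14:30, 15:30-16:00 (add 8h to convert from UTC-8).
Idris ∩ Mateo: 10:00-10:30.
Idris ∩ Mateo ∩ Ana: 10:00-10:30.
Idris ∩ Mateo ∩ Ana ∩ Wendy: ∅.
Idris ∩ Mateo ∩ Ana ∩ Wendy ∩ Sam: ∅.
Idris ∩ Mateo ∩ Ana ∩ Wendy ∩ Sam ∩ Elena: ∅.
There is no time when everyone is free.
No common window is at least 60 minutes long.

none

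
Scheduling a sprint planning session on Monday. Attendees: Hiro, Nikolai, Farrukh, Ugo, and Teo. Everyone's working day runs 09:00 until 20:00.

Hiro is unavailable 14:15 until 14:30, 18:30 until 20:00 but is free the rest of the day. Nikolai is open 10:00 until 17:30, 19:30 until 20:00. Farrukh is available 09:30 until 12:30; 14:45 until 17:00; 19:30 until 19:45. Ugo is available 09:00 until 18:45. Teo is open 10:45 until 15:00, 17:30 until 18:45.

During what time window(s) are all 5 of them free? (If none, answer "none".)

Hiro free: 09:00-14:15, 14:30-18:30 (invert busy blocks within the working day).
Nikolai free: 10:00-17:30, 19:30-20:00.
Farrukh free: 09:30-12:30, 14:45-17:00, 19:30-19:45.
Ugo free: 09:00-18:45.
Teo free: 10:45-15:00, 17:30-18:45.
Hiro ∩ Nikolai: 10:00-14:15, 14:30-17:30.
Hiro ∩ Nikolai ∩ Farrukh: 10:00-12:30, 14:45-17:00.
Hiro ∩ Nikolai ∩ Farrukh ∩ Ugo: 10:00-12:30, 14:45-17:00.
Hiro ∩ Nikolai ∩ Farrukh ∩ Ugo ∩ Teo: 10:45-12:30, 14:45-15:00.

10:45-12:30, 14:45-15:00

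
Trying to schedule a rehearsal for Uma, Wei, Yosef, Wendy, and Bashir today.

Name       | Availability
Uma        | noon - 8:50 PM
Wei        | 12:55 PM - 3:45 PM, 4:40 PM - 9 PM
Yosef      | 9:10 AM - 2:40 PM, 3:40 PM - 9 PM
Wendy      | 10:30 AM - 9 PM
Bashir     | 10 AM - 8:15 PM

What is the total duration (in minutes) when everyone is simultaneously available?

Uma ∩ Wei: 12:55-15:45, 16:40-20:50.
Uma ∩ Wei ∩ Yosef: 12:55-14:40, 15:40-15:45, 16:40-20:50.
Uma ∩ Wei ∩ Yosef ∩ Wendy: 12:55-14:40, 15:40-15:45, 16:40-20:50.
Uma ∩ Wei ∩ Yosef ∩ Wendy ∩ Bashir: 12:55-14:40, 15:40-15:45, 16:40-20:15.
Summing the common windows: 105 + 5 + 215 = 325 minutes.

325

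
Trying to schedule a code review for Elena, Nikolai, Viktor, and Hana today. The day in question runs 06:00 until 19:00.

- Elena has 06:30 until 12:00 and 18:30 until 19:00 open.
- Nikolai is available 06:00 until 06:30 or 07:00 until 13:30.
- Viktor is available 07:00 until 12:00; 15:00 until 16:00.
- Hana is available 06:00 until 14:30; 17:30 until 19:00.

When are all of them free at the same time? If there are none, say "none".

Elena ∩ Nikolai: 07:00-12:00.
Elena ∩ Nikolai ∩ Viktor: 07:00-12:00.
Elena ∩ Nikolai ∩ Viktor ∩ Hana: 07:00-12:00.
So the common availability across everyone is 07:00-12:00.

07:00-12:00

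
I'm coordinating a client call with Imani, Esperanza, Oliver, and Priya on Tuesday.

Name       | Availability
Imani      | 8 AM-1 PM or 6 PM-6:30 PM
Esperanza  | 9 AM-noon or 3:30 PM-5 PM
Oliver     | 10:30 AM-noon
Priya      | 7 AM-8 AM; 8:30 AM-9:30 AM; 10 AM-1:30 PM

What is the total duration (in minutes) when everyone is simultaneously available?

Imani ∩ Esperanza: 09:00-12:00.
Imani ∩ Esperanza ∩ Oliver: 10:30-12:00.
Imani ∩ Esperanza ∩ Oliver ∩ Priya: 10:30-12:00.
So the common availability across everyone is 10:30-12:00.
That's a single block of 90 minutes.

90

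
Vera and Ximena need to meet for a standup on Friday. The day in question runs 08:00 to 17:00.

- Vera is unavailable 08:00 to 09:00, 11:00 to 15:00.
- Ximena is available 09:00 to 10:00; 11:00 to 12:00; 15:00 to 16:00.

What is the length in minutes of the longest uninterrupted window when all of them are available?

Vera free: 09:00-11:00, 15:00-17:00 (invert busy blocks within the working day).
Ximena free: 09:00-10:00, 11:00-12:00, 15:00-16:00.
Vera ∩ Ximena: 09:00-10:00, 15:00-16:00.
So the common availability across everyone is 09:00-10:00, 15:00-16:00.
The longest is 09:00-10:00 at 60 minutes.

60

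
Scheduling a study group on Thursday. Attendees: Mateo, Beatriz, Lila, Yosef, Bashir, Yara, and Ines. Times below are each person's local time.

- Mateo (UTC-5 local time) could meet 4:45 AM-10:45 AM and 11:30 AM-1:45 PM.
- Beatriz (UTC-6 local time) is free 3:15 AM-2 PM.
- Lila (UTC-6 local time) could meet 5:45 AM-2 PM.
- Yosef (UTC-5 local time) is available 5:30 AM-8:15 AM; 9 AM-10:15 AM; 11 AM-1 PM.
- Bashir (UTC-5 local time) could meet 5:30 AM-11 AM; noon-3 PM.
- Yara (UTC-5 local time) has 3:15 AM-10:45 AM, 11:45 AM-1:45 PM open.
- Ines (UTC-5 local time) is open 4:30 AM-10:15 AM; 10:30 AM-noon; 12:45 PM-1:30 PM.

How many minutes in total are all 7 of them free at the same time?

180

Mateo in UTC: 09:45-15:45, 16:30-18:45 (add 5h to convert from UTC-5).
Beatriz in UTC: 09:15-20:00 (add 6h to convert from UTC-6).
Lila in UTC: 11:45-20:00 (add 6h to convert from UTC-6).
Yosef in UTC: 10:30-13:15, 14:00-15:15, 16:00-18:00 (add 5h to convert from UTC-5).
Bashir in UTC: 10:30-16:00, 17:00-20:00 (add 5h to convert from UTC-5).
Yara in UTC: 08:15-15:45, 16:45-18:45 (add 5h to convert from UTC-5).
Ines in UTC: 09:30-15:15, 15:30-17:00, 17:45-18:30 (add 5h to convert from UTC-5).
Mateo ∩ Beatriz: 09:45-15:45, 16:30-18:45.
Mateo ∩ Beatriz ∩ Lila: 11:45-15:45, 16:30-18:45.
Mateo ∩ Beatriz ∩ Lila ∩ Yosef: 11:45-13:15, 14:00-15:15, 16:30-18:00.
Mateo ∩ Beatriz ∩ Lila ∩ Yosef ∩ Bashir: 11:45-13:15, 14:00-15:15, 17:00-18:00.
Mateo ∩ Beatriz ∩ Lila ∩ Yosef ∩ Bashir ∩ Yara: 11:45-13:15, 14:00-15:15, 17:00-18:00.
Mateo ∩ Beatriz ∩ Lila ∩ Yosef ∩ Bashir ∩ Yara ∩ Ines: 11:45-13:15, 14:00-15:15, 17:45-18:00.
Summing the common windows: 90 + 75 + 15 = 180 minutes.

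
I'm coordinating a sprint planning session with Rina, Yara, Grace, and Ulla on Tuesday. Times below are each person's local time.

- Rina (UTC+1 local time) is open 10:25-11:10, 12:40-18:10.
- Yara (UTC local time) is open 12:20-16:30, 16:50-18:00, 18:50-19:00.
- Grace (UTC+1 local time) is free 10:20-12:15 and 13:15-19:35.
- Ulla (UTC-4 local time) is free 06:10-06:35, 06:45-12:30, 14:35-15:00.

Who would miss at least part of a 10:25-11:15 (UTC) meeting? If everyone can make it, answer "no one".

Rina in UTC: 09:25-10:10, 11:40-17:10 (subtract 1h to convert from UTC+1).
Yara in UTC: 12:20-16:30, 16:50-18:00, 18:50-19:00.
Grace in UTC: 09:20-11:15, 12:15-18:35 (subtract 1h to convert from UTC+1).
Ulla in UTC: 10:10-10:35, 10:45-16:30, 18:35-19:00 (add 4h to convert from UTC-4).
Rina: not fully free for 10:25-11:15. Yara: not fully free for 10:25-11:15. Grace: free for 10:25-11:15. Ulla: not fully free for 10:25-11:15.

Rina, Ulla, Yara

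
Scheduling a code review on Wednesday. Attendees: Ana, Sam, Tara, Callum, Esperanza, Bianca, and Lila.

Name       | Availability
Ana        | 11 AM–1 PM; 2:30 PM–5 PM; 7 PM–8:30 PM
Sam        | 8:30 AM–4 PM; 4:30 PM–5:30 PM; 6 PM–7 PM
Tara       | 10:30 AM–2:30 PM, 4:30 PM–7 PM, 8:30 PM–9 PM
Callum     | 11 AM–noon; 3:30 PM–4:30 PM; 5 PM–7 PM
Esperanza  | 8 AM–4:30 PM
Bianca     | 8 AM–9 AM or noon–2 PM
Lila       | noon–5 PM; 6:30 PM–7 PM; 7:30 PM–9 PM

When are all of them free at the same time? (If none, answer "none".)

Ana ∩ Sam: 11:00-13:00, 14:30-16:00, 16:30-17:00.
Ana ∩ Sam ∩ Tara: 11:00-13:00, 16:30-17:00.
Ana ∩ Sam ∩ Tara ∩ Callum: 11:00-12:00.
Ana ∩ Sam ∩ Tara ∩ Callum ∩ Esperanza: 11:00-12:00.
Ana ∩ Sam ∩ Tara ∩ Callum ∩ Esperanza ∩ Bianca: ∅.
Ana ∩ Sam ∩ Tara ∩ Callum ∩ Esperanza ∩ Bianca ∩ Lila: ∅.
There is no time when everyone is free.

none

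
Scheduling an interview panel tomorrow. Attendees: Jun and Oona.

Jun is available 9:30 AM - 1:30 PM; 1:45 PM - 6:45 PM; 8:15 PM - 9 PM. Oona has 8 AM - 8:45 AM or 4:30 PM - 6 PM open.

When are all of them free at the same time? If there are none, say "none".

16:30-18:00

Jun ∩ Oona: 16:30-18:00.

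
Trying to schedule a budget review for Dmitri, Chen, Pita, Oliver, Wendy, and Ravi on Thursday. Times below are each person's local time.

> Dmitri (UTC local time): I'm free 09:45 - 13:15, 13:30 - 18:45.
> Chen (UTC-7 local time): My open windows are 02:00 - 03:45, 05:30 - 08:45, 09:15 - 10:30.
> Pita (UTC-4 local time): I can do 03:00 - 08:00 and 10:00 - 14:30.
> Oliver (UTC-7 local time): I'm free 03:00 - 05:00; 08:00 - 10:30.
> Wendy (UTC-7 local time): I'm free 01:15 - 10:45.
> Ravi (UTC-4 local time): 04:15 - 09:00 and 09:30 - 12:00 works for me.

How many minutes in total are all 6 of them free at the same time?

90

Dmitri in UTC: 09:45-13:15, 13:30-18:45.
Chen in UTC: 09:00-10:45, 12:30-15:45, 16:15-17:30 (add 7h to convert from UTC-7).
Pita in UTC: 07:00-12:00, 14:00-18:30 (add 4h to convert from UTC-4).
Oliver in UTC: 10:00-12:00, 15:00-17:30 (add 7h to convert from UTC-7).
Wendy in UTC: 08:15-17:45 (add 7h to convert from UTC-7).
Ravi in UTC: 08:15-13:00, 13:30-16:00 (add 4h to convert from UTC-4).
Dmitri ∩ Chen: 09:45-10:45, 12:30-13:15, 13:30-15:45, 16:15-17:30.
Dmitri ∩ Chen ∩ Pita: 09:45-10:45, 14:00-15:45, 16:15-17:30.
Dmitri ∩ Chen ∩ Pita ∩ Oliver: 10:00-10:45, 15:00-15:45, 16:15-17:30.
Dmitri ∩ Chen ∩ Pita ∩ Oliver ∩ Wendy: 10:00-10:45, 15:00-15:45, 16:15-17:30.
Dmitri ∩ Chen ∩ Pita ∩ Oliver ∩ Wendy ∩ Ravi: 10:00-10:45, 15:00-15:45.
Those are the intersection windows.
Summing the common windows: 45 + 45 = 90 minutes.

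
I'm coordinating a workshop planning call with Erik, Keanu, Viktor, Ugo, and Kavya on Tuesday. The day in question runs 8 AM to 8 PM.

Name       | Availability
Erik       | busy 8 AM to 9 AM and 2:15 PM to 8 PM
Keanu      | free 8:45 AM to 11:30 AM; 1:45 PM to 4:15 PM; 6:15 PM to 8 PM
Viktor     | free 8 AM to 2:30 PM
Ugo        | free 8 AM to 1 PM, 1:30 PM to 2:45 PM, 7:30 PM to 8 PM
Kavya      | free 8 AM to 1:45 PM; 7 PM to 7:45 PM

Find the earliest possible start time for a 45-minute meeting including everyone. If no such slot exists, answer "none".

09:00

Erik free: 09:00-14:15 (invert busy blocks within the working day).
Keanu free: 08:45-11:30, 13:45-16:15, 18:15-20:00.
Viktor free: 08:00-14:30.
Ugo free: 08:00-13:00, 13:30-14:45, 19:30-20:00.
Kavya free: 08:00-13:45, 19:00-19:45.
Erik ∩ Keanu: 09:00-11:30, 13:45-14:15.
Erik ∩ Keanu ∩ Viktor: 09:00-11:30, 13:45-14:15.
Erik ∩ Keanu ∩ Viktor ∩ Ugo: 09:00-11:30, 13:45-14:15.
Erik ∩ Keanu ∩ Viktor ∩ Ugo ∩ Kavya: 09:00-11:30.
The first common window of at least 45 minutes is 09:00-11:30, so the earliest start is 09:00.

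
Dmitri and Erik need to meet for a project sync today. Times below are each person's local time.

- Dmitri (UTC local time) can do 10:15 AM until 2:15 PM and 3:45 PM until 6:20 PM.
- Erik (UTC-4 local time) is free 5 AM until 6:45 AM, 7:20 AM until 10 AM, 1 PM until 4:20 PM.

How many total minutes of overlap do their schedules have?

Dmitri in UTC: 10:15-14:15, 15:45-18:20.
Erik in UTC: 09:00-10:45, 11:20-14:00, 17:00-20:20 (add 4h to convert from UTC-4).
Dmitri ∩ Erik: 10:15-10:45, 11:20-14:00, 17:00-18:20.
Summing the common windows: 30 + 160 + 80 = 270 minutes.

270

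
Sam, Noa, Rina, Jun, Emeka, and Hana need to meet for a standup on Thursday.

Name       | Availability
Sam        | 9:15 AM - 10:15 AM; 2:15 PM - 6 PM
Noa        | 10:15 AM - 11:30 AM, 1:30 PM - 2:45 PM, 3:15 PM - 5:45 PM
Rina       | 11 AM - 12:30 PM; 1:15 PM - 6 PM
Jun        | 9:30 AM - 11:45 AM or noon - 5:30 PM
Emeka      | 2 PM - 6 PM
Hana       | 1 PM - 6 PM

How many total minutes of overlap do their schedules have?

Sam ∩ Noa: 14:15-14:45, 15:15-17:45.
Sam ∩ Noa ∩ Rina: 14:15-14:45, 15:15-17:45.
Sam ∩ Noa ∩ Rina ∩ Jun: 14:15-14:45, 15:15-17:30.
Sam ∩ Noa ∩ Rina ∩ Jun ∩ Emeka: 14:15-14:45, 15:15-17:30.
Sam ∩ Noa ∩ Rina ∩ Jun ∩ Emeka ∩ Hana: 14:15-14:45, 15:15-17:30.
Summing the common windows: 30 + 135 = 165 minutes.

165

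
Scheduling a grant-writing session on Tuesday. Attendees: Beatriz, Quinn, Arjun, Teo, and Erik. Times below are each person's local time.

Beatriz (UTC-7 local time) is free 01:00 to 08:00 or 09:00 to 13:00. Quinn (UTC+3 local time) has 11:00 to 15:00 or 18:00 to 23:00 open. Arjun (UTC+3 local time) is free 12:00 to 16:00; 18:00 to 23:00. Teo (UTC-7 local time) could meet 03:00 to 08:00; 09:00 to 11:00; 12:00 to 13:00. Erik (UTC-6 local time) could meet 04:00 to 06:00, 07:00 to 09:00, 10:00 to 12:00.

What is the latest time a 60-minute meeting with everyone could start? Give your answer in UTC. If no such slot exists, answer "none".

Beatriz in UTC: 08:00-15:00, 16:00-20:00 (add 7h to convert from UTC-7).
Quinn in UTC: 08:00-12:00, 15:00-20:00 (subtract 3h to convert from UTC+3).
Arjun in UTC: 09:00-13:00, 15:00-20:00 (subtract 3h to convert from UTC+3).
Teo in UTC: 10:00-15:00, 16:00-18:00, 19:00-20:00 (add 7h to convert from UTC-7).
Erik in UTC: 10:00-12:00, 13:00-15:00, 16:00-18:00 (add 6h to convert from UTC-6).
Beatriz ∩ Quinn: 08:00-12:00, 16:00-20:00.
Beatriz ∩ Quinn ∩ Arjun: 09:00-12:00, 16:00-20:00.
Beatriz ∩ Quinn ∩ Arjun ∩ Teo: 10:00-12:00, 16:00-18:00, 19:00-20:00.
Beatriz ∩ Quinn ∩ Arjun ∩ Teo ∩ Erik: 10:00-12:00, 16:00-18:00.
The last common window of at least 60 minutes is 16:00-18:00; a 60-minute meeting can start as late as 17:00 and still end by 18:00.

17:00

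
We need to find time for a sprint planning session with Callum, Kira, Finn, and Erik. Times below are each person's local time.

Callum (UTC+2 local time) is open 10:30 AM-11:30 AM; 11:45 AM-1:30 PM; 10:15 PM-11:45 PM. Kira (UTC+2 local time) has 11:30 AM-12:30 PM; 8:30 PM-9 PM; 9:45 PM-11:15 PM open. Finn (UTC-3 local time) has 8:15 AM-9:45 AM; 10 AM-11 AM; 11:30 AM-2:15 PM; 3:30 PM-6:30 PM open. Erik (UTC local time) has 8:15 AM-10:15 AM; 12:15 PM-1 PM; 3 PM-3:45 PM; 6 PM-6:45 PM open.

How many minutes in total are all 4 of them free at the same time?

0

Callum in UTC: 08:30-09:30, 09:45-11:30, 20:15-21:45 (subtract 2h to convert from UTC+2).
Kira in UTC: 09:30-10:30, 18:30-19:00, 19:45-21:15 (subtract 2h to convert from UTC+2).
Finn in UTC: 11:15-12:45, 13:00-14:00, 14:30-17:15, 18:30-21:30 (add 3h to convert from UTC-3).
Erik in UTC: 08:15-10:15, 12:15-13:00, 15:00-15:45, 18:00-18:45.
Callum ∩ Kira: 09:45-10:30, 20:15-21:15.
Callum ∩ Kira ∩ Finn: 20:15-21:15.
Callum ∩ Kira ∩ Finn ∩ Erik: ∅.
There is no time when everyone is free.
There is no common window, so the total is 0 minutes.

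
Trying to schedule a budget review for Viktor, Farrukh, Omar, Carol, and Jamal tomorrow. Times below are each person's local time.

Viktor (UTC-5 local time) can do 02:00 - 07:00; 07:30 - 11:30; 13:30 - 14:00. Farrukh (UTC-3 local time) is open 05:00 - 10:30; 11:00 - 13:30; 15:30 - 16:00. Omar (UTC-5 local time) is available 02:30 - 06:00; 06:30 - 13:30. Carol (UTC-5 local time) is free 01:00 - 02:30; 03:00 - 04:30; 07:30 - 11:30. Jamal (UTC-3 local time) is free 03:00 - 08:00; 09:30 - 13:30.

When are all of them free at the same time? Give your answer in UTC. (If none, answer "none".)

Viktor in UTC: 07:00-12:00, 12:30-16:30, 18:30-19:00 (add 5h to convert from UTC-5).
Farrukh in UTC: 08:00-13:30, 14:00-16:30, 18:30-19:00 (add 3h to convert from UTC-3).
Omar in UTC: 07:30-11:00, 11:30-18:30 (add 5h to convert from UTC-5).
Carol in UTC: 06:00-07:30, 08:00-09:30, 12:30-16:30 (add 5h to convert from UTC-5).
Jamal in UTC: 06:00-11:00, 12:30-16:30 (add 3h to convert from UTC-3).
Viktor ∩ Farrukh: 08:00-12:00, 12:30-13:30, 14:00-16:30, 18:30-19:00.
Viktor ∩ Farrukh ∩ Omar: 08:00-11:00, 11:30-12:00, 12:30-13:30, 14:00-16:30.
Viktor ∩ Farrukh ∩ Omar ∩ Carol: 08:00-09:30, 12:30-13:30, 14:00-16:30.
Viktor ∩ Farrukh ∩ Omar ∩ Carol ∩ Jamal: 08:00-09:30, 12:30-13:30, 14:00-16:30.

08:00-09:30, 12:30-13:30, 14:00-16:30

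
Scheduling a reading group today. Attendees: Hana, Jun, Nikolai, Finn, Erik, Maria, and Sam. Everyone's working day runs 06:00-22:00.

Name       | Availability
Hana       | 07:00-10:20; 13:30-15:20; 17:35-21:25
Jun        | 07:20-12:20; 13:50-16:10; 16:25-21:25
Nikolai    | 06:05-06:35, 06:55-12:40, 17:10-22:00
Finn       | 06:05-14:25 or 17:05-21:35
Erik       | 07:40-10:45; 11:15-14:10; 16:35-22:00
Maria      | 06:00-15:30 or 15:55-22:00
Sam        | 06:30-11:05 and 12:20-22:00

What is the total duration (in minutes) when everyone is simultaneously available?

Hana ∩ Jun: 07:20-10:20, 13:50-15:20, 17:35-21:25.
Hana ∩ Jun ∩ Nikolai: 07:20-10:20, 17:35-21:25.
Hana ∩ Jun ∩ Nikolai ∩ Finn: 07:20-10:20, 17:35-21:25.
Hana ∩ Jun ∩ Nikolai ∩ Finn ∩ Erik: 07:40-10:20, 17:35-21:25.
Hana ∩ Jun ∩ Nikolai ∩ Finn ∩ Erik ∩ Maria: 07:40-10:20, 17:35-21:25.
Hana ∩ Jun ∩ Nikolai ∩ Finn ∩ Erik ∩ Maria ∩ Sam: 07:40-10:20, 17:35-21:25.
Summing the common windows: 160 + 230 = 390 minutes.

390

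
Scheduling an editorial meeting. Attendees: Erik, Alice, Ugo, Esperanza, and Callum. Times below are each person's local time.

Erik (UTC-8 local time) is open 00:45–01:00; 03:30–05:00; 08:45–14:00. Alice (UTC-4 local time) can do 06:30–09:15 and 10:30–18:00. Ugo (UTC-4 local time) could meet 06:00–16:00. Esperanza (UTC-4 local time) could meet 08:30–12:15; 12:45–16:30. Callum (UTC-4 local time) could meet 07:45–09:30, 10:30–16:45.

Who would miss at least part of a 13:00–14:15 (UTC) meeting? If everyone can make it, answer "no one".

Alice, Callum, Erik

Erik in UTC: 08:45-09:00, 11:30-13:00, 16:45-22:00 (add 8h to convert from UTC-8).
Alice in UTC: 10:30-13:15, 14:30-22:00 (add 4h to convert from UTC-4).
Ugo in UTC: 10:00-20:00 (add 4h to convert from UTC-4).
Esperanza in UTC: 12:30-16:15, 16:45-20:30 (add 4h to convert from UTC-4).
Callum in UTC: 11:45-13:30, 14:30-20:45 (add 4h to convert from UTC-4).
Erik: not fully free for 13:00-14:15. Alice: not fully free for 13:00-14:15. Ugo: free for 13:00-14:15. Esperanza: free for 13:00-14:15. Callum: not fully free for 13:00-14:15.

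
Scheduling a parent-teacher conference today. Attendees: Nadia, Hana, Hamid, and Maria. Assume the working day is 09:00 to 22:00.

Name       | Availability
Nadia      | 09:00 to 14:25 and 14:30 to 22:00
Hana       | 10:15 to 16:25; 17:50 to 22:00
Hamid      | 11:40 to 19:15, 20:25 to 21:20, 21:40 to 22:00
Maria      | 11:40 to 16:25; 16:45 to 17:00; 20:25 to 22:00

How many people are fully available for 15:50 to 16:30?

Nadia and Hamid can make the full 15:50-16:30 slot — that's 2.

2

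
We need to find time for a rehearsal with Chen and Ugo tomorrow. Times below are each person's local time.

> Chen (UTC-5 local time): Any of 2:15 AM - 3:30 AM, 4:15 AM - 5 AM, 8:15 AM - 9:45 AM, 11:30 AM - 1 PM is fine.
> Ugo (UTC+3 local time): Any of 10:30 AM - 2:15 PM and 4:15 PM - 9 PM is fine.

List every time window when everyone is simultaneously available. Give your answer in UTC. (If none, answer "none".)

Chen in UTC: 07:15-08:30, 09:15-10:00, 13:15-14:45, 16:30-18:00 (add 5h to convert from UTC-5).
Ugo in UTC: 07:30-11:15, 13:15-18:00 (subtract 3h to convert from UTC+3).
Chen ∩ Ugo: 07:30-08:30, 09:15-10:00, 13:15-14:45, 16:30-18:00.
So the common availability across everyone is 07:30-08:30, 09:15-10:00, 13:15-14:45, 16:30-18:00.

07:30-08:30, 09:15-10:00, 13:15-14:45, 16:30-18:00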